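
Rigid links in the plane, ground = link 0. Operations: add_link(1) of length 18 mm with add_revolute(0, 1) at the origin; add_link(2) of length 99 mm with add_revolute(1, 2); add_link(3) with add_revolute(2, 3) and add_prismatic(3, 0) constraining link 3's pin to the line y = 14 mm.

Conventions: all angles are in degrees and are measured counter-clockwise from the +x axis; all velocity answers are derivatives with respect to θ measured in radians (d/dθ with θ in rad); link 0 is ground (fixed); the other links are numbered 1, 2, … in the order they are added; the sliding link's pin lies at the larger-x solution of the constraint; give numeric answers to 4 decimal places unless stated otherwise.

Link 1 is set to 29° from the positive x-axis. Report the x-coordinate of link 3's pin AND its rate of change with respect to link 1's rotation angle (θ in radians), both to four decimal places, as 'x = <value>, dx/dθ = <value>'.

geometry: r = 18 mm, L = 99 mm, e = 14 mm
crank pin P = (r cos θ, r sin θ) = (15.743155, 8.726573)
h = r sin θ − e = 8.726573 − 14 = -5.273427
x = r cos θ + √(L² − h²) = 15.743155 + 98.859451 = 114.602605
dx/dθ = −r sin θ − h·r cos θ/√(L² − h²) (θ in radians; h = -5.273427) = -7.886791

x = 114.6026, dx/dθ = -7.8868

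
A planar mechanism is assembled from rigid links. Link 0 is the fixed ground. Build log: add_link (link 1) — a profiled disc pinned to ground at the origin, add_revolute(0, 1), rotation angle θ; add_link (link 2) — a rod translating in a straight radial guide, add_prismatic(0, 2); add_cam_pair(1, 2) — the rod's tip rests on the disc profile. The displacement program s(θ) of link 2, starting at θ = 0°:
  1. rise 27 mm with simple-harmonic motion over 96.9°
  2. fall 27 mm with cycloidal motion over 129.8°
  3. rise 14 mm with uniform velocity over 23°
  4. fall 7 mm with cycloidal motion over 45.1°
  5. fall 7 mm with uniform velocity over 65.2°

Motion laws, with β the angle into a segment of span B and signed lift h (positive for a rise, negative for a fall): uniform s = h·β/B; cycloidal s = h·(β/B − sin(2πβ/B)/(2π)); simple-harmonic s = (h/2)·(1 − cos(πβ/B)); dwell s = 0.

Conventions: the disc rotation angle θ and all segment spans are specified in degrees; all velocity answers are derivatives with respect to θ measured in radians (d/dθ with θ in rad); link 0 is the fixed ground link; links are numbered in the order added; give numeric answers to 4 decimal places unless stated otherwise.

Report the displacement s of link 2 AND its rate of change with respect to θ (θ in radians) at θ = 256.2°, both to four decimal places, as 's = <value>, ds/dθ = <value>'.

seg 1 [0°–96.9°] simple-harmonic, h=27: full span → s += 27 → s = 27.0000
seg 2 [96.9°–226.7°] cycloidal, h=-27: full span → s += -27 → s = 0.0000
seg 3 [226.7°–249.7°] uniform, h=14: full span → s += 14 → s = 14.0000
seg 4 [249.7°–294.8°] cycloidal, h=-7: θ=256.2° here. β=6.5, B=45.1. -7·(0.1441 − sin(2π·0.1441)/(2π)) = -0.1323 → s = 13.8677
velocity in seg [249.7°–294.8°] (cycloidal), θ in radians: β = 6.5° = 0.1134 rad, B = 45.1° = 0.7871 rad; ds/dθ = (h/B)(1 − cos(2πβ/B)) = ((-7)/0.7871)(1 − cos(2π·0.1441)) = -3.403799 mm/rad

s = 13.8677, ds/dθ = -3.4038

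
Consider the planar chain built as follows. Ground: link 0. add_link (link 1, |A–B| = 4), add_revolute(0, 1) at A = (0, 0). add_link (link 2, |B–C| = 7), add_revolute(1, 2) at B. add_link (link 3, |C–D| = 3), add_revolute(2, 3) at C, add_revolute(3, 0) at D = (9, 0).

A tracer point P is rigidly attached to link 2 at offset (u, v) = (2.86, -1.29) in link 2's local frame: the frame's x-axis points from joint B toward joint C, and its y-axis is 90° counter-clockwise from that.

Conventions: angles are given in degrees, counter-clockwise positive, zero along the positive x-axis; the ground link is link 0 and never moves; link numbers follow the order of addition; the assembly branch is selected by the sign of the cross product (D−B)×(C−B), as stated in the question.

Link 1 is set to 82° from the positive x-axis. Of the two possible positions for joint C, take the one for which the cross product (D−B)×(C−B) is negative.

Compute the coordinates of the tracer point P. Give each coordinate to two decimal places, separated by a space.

A=(0,0), D=(9.00,0)
B = A + 4.00·(cos82°, sin82°) = (0.5567, 3.9611)
|BD| = 9.3263
circle(B,7.00) ∩ circle(D,3.00): a=6.8076, h=1.6298
  candidates: C₊=(7.4120,2.5453) cross=15.200; C₋=(6.0276,-0.4058) cross=-15.200
  branch - wants cross < 0 → take C=(6.0276,-0.4058) (cross=-15.200)
ex = (C−B)/|BC| = (0.7816,-0.6238); ey = (0.6238,0.7816)
P = B + 2.86·ex + -1.29·ey = (1.9872,1.1687)

1.99 1.17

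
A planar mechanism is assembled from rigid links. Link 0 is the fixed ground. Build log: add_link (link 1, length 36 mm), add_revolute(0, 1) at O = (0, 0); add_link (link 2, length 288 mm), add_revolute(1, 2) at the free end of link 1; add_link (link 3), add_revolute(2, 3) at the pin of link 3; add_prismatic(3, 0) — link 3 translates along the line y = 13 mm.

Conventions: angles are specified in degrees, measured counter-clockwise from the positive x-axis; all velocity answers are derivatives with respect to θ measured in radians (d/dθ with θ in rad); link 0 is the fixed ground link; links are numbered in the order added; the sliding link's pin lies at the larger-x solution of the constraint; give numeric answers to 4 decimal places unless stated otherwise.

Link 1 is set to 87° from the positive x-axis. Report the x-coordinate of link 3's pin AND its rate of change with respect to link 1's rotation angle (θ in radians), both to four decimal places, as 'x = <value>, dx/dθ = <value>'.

geometry: r = 36 mm, L = 288 mm, e = 13 mm
crank pin P = (r cos θ, r sin θ) = (1.884094, 35.950663)
h = r sin θ − e = 35.950663 − 13 = 22.950663
x = r cos θ + √(L² − h²) = 1.884094 + 287.084077 = 288.968171
dx/dθ = −r sin θ − h·r cos θ/√(L² − h²) (θ in radians; h = 22.950663) = -36.101285

x = 288.9682, dx/dθ = -36.1013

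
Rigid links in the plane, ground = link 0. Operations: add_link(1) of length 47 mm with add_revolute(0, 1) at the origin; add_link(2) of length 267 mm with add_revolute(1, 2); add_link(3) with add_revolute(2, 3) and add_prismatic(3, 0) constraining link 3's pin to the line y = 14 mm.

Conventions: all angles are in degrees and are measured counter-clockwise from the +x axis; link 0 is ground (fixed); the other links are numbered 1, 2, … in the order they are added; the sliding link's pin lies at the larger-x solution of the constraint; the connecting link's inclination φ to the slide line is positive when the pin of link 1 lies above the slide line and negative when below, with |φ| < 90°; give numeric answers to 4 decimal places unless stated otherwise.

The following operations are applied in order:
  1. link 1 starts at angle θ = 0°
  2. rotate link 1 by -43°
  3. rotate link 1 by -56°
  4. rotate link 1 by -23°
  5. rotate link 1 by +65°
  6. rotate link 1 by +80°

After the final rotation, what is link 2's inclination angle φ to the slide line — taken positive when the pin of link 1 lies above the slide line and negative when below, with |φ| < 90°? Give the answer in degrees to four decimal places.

geometry: r = 47 mm, L = 267 mm, e = 14 mm; θ starts at 0°
rotate link 1 by -43°: θ ← 0° -43° = -43°
rotate link 1 by -56°: θ ← -43° -56° = -99°
rotate link 1 by -23°: θ ← -99° -23° = -122°
rotate link 1 by +65°: θ ← -122° +65° = -57°
rotate link 1 by +80°: θ ← -57° +80° = 23°
h = r sin θ − e = 18.364363 − 14 = 4.364363
sin φ = h / L = 4.364363 / 267 = 0.01634593
φ = arcsin(0.01634593) = 0.936594°

0.9366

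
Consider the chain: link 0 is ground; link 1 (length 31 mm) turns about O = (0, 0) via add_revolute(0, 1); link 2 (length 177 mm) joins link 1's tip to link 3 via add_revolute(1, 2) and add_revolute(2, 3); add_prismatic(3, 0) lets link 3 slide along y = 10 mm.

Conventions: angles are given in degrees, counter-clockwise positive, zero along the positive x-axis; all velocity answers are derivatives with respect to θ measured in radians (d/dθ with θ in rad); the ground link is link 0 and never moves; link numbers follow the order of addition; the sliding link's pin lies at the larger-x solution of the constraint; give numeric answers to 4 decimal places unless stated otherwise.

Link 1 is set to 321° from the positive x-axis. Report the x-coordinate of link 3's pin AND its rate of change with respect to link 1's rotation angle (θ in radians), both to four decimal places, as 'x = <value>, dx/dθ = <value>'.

geometry: r = 31 mm, L = 177 mm, e = 10 mm
crank pin P = (r cos θ, r sin θ) = (24.091525, -19.508932)
h = r sin θ − e = -19.508932 − 10 = -29.508932
x = r cos θ + √(L² − h²) = 24.091525 + 174.522844 = 198.614368
dx/dθ = −r sin θ − h·r cos θ/√(L² − h²) (θ in radians; h = -29.508932) = 23.582411

x = 198.6144, dx/dθ = 23.5824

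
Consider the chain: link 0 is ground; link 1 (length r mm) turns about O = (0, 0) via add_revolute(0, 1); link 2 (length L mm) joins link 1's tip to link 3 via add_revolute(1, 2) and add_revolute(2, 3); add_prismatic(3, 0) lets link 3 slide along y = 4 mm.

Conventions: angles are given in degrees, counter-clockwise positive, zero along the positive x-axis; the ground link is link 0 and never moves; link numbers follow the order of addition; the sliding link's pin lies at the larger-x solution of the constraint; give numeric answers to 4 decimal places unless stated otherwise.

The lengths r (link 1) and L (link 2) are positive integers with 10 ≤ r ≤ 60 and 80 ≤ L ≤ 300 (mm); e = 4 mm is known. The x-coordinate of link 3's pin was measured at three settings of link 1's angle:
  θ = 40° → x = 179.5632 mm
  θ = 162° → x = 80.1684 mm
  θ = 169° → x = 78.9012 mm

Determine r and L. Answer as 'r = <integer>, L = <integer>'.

constraint per measurement: (x − r cos θ)² + (r sin θ − e)² = L²
subtracting the θ₁ and θ₂ equations cancels the r² and L² terms:
r = (x₁² − x₂²) / (2[(x₁cos θ₁ + e sin θ₁) − (x₂cos θ₂ + e sin θ₂)]) = 60.0000 → r = 60
L² = (x₁ − r cos θ₁)² + (r sin θ₁ − e)² = 19043.9978 → L = 138.0000 → L = 138
check at θ₃=169°: x = 78.9012 (printed 78.9012) ✓

r = 60, L = 138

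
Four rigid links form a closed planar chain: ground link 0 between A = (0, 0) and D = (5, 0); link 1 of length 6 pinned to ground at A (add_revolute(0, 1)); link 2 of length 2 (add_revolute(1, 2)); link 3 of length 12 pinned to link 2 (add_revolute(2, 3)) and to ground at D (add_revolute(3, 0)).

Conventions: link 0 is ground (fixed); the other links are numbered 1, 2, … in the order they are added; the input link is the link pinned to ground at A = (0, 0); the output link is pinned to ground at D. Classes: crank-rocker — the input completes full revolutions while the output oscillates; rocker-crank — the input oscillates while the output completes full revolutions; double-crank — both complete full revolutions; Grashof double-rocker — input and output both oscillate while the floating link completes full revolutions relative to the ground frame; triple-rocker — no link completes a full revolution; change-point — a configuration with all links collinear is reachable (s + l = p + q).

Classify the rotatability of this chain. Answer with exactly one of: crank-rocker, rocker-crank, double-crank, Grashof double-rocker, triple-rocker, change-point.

lengths: ground=5, input=6, coupler=2, output=12
sorted: s=2 (shortest), l=12 (longest), p+q=11
s + l = 14 vs p + q = 11
s + l > p + q → non-Grashof → no link fully rotates → triple-rocker

triple-rocker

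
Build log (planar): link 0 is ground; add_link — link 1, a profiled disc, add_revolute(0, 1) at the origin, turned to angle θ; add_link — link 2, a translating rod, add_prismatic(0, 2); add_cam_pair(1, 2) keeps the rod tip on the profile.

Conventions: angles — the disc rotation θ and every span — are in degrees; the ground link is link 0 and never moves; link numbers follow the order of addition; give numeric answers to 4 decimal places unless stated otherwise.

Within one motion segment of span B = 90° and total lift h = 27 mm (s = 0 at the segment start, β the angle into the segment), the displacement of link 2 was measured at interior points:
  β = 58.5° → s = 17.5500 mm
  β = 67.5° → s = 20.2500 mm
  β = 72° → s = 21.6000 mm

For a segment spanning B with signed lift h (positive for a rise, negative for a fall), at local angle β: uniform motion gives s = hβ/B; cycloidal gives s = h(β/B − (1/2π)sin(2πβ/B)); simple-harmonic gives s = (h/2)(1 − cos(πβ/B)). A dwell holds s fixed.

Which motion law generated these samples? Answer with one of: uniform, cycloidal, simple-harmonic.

candidates at β/B = r: uniform s = h·r (linear in β); cycloidal s = h·(r − sin(2πr)/(2π)); simple-harmonic s = (h/2)(1 − cos(πr))
β=58.5°: printed 17.5500 | uniform 17.5500, cycloidal 21.0265, simple-harmonic 19.6289
β=67.5°: printed 20.2500 | uniform 20.2500, cycloidal 24.5472, simple-harmonic 23.0459
β=72°: printed 21.6000 | uniform 21.6000, cycloidal 25.6869, simple-harmonic 24.4217
only one law matches every sample → uniform

uniform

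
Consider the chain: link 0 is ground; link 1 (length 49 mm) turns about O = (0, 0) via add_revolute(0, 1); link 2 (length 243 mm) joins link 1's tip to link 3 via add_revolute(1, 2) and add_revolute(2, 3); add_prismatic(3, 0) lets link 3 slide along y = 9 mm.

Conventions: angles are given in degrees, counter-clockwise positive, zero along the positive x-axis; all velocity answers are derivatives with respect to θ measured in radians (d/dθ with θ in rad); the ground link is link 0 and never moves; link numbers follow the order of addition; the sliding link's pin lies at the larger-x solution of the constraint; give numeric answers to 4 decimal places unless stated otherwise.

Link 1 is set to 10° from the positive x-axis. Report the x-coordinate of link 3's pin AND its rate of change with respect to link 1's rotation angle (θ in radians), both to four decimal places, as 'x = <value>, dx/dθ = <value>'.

geometry: r = 49 mm, L = 243 mm, e = 9 mm
crank pin P = (r cos θ, r sin θ) = (48.255580, 8.508761)
h = r sin θ − e = 8.508761 − 9 = -0.491239
x = r cos θ + √(L² − h²) = 48.255580 + 242.999503 = 291.255083
dx/dθ = −r sin θ − h·r cos θ/√(L² − h²) (θ in radians; h = -0.491239) = -8.411209

x = 291.2551, dx/dθ = -8.4112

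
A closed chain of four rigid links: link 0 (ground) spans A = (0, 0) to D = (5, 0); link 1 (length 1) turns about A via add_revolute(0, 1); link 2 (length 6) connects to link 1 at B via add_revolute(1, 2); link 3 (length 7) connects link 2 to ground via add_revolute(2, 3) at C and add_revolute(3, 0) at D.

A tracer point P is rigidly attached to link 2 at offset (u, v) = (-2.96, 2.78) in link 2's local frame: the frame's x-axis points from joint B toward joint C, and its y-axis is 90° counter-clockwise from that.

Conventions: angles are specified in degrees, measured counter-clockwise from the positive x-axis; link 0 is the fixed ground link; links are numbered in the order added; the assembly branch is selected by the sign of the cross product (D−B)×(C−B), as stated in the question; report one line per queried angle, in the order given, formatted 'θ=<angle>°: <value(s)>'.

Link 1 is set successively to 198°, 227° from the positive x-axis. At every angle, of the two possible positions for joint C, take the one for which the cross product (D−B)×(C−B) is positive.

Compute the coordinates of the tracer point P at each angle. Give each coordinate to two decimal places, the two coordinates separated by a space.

A=(0,0), D=(5.00,0)
θ=198°: B = A + 1.00·(cos198°, sin198°) = (-0.9511, -0.3090)
θ=198°: |BD| = 5.9591
θ=198°: circle(B,6.00) ∩ circle(D,7.00): a=1.8888, h=5.6950
θ=198°:   candidates: C₊=(0.6398,5.4762) cross=33.937; C₋=(1.2305,-5.8984) cross=-33.937
θ=198°:   branch + wants cross > 0 → take C=(0.6398,5.4762) (cross=33.937)
θ=198°: ex = (C−B)/|BC| = (0.2652,0.9642); ey = (-0.9642,0.2652)
θ=198°: P = B + -2.96·ex + 2.78·ey = (-4.4164,-2.4260)
θ=227°: B = A + 1.00·(cos227°, sin227°) = (-0.6820, -0.7314)
θ=227°: |BD| = 5.7289
θ=227°: circle(B,6.00) ∩ circle(D,7.00): a=1.7298, h=5.7452
θ=227°:   candidates: C₊=(0.3002,5.1877) cross=32.914; C₋=(1.7671,-6.2087) cross=-32.914
θ=227°:   branch + wants cross > 0 → take C=(0.3002,5.1877) (cross=32.914)
θ=227°: ex = (C−B)/|BC| = (0.1637,0.9865); ey = (-0.9865,0.1637)
θ=227°: P = B + -2.96·ex + 2.78·ey = (-3.9091,-3.1963)

θ=198°: -4.42 -2.43
θ=227°: -3.91 -3.20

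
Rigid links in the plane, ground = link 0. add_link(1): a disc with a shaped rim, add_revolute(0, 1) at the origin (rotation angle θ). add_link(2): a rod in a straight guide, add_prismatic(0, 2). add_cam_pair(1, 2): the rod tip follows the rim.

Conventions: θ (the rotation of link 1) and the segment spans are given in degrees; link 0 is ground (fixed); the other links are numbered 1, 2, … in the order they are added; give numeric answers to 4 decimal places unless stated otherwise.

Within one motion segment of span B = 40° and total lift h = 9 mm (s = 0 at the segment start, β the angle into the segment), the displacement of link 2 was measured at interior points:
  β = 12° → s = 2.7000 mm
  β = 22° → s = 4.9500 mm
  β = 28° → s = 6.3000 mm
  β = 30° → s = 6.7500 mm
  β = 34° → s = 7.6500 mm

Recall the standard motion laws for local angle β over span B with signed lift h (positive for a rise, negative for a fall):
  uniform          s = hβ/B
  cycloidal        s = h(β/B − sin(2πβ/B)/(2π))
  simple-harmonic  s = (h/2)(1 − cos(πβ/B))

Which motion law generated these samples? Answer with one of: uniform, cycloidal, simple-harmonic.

candidates at β/B = r: uniform s = h·r (linear in β); cycloidal s = h·(r − sin(2πr)/(2π)); simple-harmonic s = (h/2)(1 − cos(πr))
β=12°: printed 2.7000 | uniform 2.7000, cycloidal 1.3377, simple-harmonic 1.8550
β=22°: printed 4.9500 | uniform 4.9500, cycloidal 5.3926, simple-harmonic 5.2040
β=28°: printed 6.3000 | uniform 6.3000, cycloidal 7.6623, simple-harmonic 7.1450
β=30°: printed 6.7500 | uniform 6.7500, cycloidal 8.1824, simple-harmonic 7.6820
β=34°: printed 7.6500 | uniform 7.6500, cycloidal 8.8088, simple-harmonic 8.5095
only one law matches every sample → uniform

uniform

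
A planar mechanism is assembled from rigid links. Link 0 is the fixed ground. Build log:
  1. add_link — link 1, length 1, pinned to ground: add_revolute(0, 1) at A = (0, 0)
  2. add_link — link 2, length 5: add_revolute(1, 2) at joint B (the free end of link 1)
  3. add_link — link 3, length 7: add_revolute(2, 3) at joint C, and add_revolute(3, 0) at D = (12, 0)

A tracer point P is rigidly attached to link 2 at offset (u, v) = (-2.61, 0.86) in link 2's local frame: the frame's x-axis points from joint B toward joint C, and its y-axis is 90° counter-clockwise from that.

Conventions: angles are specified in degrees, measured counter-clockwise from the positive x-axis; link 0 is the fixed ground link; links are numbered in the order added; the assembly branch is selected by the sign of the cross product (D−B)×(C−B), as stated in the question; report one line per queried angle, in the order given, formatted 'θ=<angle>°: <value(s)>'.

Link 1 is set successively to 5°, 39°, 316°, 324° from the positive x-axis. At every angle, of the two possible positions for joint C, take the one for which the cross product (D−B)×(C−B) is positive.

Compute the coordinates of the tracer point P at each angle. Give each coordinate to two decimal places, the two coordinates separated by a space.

A=(0,0), D=(12.00,0)
θ=5°: B = A + 1.00·(cos5°, sin5°) = (0.9962, 0.0872)
θ=5°: |BD| = 11.0042
θ=5°: circle(B,5.00) ∩ circle(D,7.00): a=4.4116, h=2.3533
θ=5°:   candidates: C₊=(5.4263,2.4054) cross=25.896; C₋=(5.3890,-2.3010) cross=-25.896
θ=5°:   branch + wants cross > 0 → take C=(5.4263,2.4054) (cross=25.896)
θ=5°: ex = (C−B)/|BC| = (0.8860,0.4637); ey = (-0.4637,0.8860)
θ=5°: P = B + -2.61·ex + 0.86·ey = (-1.7150,-0.3610)
θ=39°: B = A + 1.00·(cos39°, sin39°) = (0.7771, 0.6293)
θ=39°: |BD| = 11.2405
θ=39°: circle(B,5.00) ∩ circle(D,7.00): a=4.5527, h=2.0672
θ=39°:   candidates: C₊=(5.4384,2.4384) cross=23.236; C₋=(5.2069,-1.6895) cross=-23.236
θ=39°:   branch + wants cross > 0 → take C=(5.4384,2.4384) (cross=23.236)
θ=39°: ex = (C−B)/|BC| = (0.9323,0.3618); ey = (-0.3618,0.9323)
θ=39°: P = B + -2.61·ex + 0.86·ey = (-1.9672,0.4867)
θ=316°: B = A + 1.00·(cos316°, sin316°) = (0.7193, -0.6947)
θ=316°: |BD| = 11.3020
θ=316°: circle(B,5.00) ∩ circle(D,7.00): a=4.5893, h=1.9846
θ=316°:   candidates: C₊=(5.1779,1.5683) cross=22.430; C₋=(5.4219,-2.3935) cross=-22.430
θ=316°:   branch + wants cross > 0 → take C=(5.1779,1.5683) (cross=22.430)
θ=316°: ex = (C−B)/|BC| = (0.8917,0.4526); ey = (-0.4526,0.8917)
θ=316°: P = B + -2.61·ex + 0.86·ey = (-1.9973,-1.1090)
θ=324°: B = A + 1.00·(cos324°, sin324°) = (0.8090, -0.5878)
θ=324°: |BD| = 11.2064
θ=324°: circle(B,5.00) ∩ circle(D,7.00): a=4.5324, h=2.1113
θ=324°:   candidates: C₊=(5.2244,1.7583) cross=23.660; C₋=(5.4459,-2.4584) cross=-23.660
θ=324°:   branch + wants cross > 0 → take C=(5.2244,1.7583) (cross=23.660)
θ=324°: ex = (C−B)/|BC| = (0.8831,0.4692); ey = (-0.4692,0.8831)
θ=324°: P = B + -2.61·ex + 0.86·ey = (-1.8994,-1.0530)

θ=5°: -1.72 -0.36
θ=39°: -1.97 0.49
θ=316°: -2.00 -1.11
θ=324°: -1.90 -1.05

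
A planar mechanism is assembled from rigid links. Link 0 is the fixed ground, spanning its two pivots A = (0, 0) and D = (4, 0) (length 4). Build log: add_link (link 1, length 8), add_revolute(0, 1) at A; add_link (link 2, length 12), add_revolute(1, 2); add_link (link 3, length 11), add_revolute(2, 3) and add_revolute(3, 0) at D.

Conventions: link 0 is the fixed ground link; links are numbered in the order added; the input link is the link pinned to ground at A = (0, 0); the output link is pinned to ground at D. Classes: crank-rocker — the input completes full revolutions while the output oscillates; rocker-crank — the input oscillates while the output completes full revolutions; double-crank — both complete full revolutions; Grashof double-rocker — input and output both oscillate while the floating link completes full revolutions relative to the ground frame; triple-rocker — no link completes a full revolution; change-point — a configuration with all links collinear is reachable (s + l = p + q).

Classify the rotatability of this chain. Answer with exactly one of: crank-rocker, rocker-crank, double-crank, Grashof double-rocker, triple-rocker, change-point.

lengths: ground=4, input=8, coupler=12, output=11
sorted: s=4 (shortest), l=12 (longest), p+q=19
s + l = 16 vs p + q = 19
s + l < p + q (Grashof) with shortest = ground link → double-crank

double-crank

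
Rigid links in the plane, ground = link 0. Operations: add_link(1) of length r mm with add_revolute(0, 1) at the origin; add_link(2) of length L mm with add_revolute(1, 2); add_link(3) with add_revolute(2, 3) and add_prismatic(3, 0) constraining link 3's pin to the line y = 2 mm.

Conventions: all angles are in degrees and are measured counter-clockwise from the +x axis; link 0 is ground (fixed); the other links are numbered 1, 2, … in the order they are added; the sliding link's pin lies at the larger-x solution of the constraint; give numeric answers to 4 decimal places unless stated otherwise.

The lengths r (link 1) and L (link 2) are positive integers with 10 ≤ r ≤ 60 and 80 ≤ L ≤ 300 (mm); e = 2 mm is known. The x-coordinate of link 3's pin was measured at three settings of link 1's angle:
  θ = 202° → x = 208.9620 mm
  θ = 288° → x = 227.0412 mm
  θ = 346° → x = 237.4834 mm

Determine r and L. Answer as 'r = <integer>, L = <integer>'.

constraint per measurement: (x − r cos θ)² + (r sin θ − e)² = L²
subtracting the θ₁ and θ₂ equations cancels the r² and L² terms:
r = (x₁² − x₂²) / (2[(x₁cos θ₁ + e sin θ₁) − (x₂cos θ₂ + e sin θ₂)]) = 15.0000 → r = 15
L² = (x₁ − r cos θ₁)² + (r sin θ₁ − e)² = 49728.9796 → L = 223.0000 → L = 223
check at θ₃=346°: x = 237.4834 (printed 237.4834) ✓

r = 15, L = 223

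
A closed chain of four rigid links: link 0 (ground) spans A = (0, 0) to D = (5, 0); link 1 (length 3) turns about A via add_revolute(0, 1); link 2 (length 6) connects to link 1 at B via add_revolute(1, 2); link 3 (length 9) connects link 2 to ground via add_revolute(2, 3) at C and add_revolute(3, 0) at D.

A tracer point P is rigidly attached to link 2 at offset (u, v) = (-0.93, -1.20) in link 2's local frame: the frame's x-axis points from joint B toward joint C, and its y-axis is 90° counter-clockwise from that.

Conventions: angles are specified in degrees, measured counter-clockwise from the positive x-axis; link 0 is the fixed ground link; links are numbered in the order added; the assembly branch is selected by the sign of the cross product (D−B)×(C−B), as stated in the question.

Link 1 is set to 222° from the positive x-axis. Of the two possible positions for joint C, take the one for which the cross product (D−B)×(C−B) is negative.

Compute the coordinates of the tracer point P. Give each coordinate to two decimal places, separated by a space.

A=(0,0), D=(5.00,0)
B = A + 3.00·(cos222°, sin222°) = (-2.2294, -2.0074)
|BD| = 7.5030
circle(B,6.00) ∩ circle(D,9.00): a=0.7527, h=5.9526
  candidates: C₊=(-3.0968,3.9296) cross=44.662; C₋=(0.0884,-7.5416) cross=-44.662
  branch - wants cross < 0 → take C=(0.0884,-7.5416) (cross=-44.662)
ex = (C−B)/|BC| = (0.3863,-0.9224); ey = (0.9224,0.3863)
P = B + -0.93·ex + -1.20·ey = (-3.6955,-1.6132)

-3.70 -1.61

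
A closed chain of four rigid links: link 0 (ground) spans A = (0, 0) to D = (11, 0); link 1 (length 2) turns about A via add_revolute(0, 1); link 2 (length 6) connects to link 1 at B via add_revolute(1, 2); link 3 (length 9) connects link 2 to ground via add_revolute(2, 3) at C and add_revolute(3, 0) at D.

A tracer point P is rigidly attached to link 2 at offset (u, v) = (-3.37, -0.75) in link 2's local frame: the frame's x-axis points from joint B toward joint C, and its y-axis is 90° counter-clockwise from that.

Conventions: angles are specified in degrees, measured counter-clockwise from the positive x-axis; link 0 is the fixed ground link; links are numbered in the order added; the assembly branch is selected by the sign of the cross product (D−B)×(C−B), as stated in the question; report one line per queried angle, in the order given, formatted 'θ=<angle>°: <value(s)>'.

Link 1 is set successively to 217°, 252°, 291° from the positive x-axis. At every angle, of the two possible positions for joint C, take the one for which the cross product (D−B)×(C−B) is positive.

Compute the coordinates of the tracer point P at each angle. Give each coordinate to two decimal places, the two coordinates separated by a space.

A=(0,0), D=(11.00,0)
θ=217°: B = A + 2.00·(cos217°, sin217°) = (-1.5973, -1.2036)
θ=217°: |BD| = 12.6546
θ=217°: circle(B,6.00) ∩ circle(D,9.00): a=4.5493, h=3.9120
θ=217°:   candidates: C₊=(2.5593,3.1233) cross=49.505; C₋=(3.3035,-4.6652) cross=-49.505
θ=217°:   branch + wants cross > 0 → take C=(2.5593,3.1233) (cross=49.505)
θ=217°: ex = (C−B)/|BC| = (0.6928,0.7212); ey = (-0.7212,0.6928)
θ=217°: P = B + -3.37·ex + -0.75·ey = (-3.3910,-4.1535)
θ=252°: B = A + 2.00·(cos252°, sin252°) = (-0.6180, -1.9021)
θ=252°: |BD| = 11.7727
θ=252°: circle(B,6.00) ∩ circle(D,9.00): a=3.9752, h=4.4942
θ=252°:   candidates: C₊=(2.5788,3.1753) cross=52.909; C₋=(4.0310,-5.6950) cross=-52.909
θ=252°:   branch + wants cross > 0 → take C=(2.5788,3.1753) (cross=52.909)
θ=252°: ex = (C−B)/|BC| = (0.5328,0.8462); ey = (-0.8462,0.5328)
θ=252°: P = B + -3.37·ex + -0.75·ey = (-1.7789,-5.1535)
θ=291°: B = A + 2.00·(cos291°, sin291°) = (0.7167, -1.8672)
θ=291°: |BD| = 10.4514
θ=291°: circle(B,6.00) ∩ circle(D,9.00): a=3.0729, h=5.1534
θ=291°:   candidates: C₊=(2.8195,3.7523) cross=53.860; C₋=(4.6608,-6.3887) cross=-53.860
θ=291°:   branch + wants cross > 0 → take C=(2.8195,3.7523) (cross=53.860)
θ=291°: ex = (C−B)/|BC| = (0.3505,0.9366); ey = (-0.9366,0.3505)
θ=291°: P = B + -3.37·ex + -0.75·ey = (0.2381,-5.2863)

θ=217°: -3.39 -4.15
θ=252°: -1.78 -5.15
θ=291°: 0.24 -5.29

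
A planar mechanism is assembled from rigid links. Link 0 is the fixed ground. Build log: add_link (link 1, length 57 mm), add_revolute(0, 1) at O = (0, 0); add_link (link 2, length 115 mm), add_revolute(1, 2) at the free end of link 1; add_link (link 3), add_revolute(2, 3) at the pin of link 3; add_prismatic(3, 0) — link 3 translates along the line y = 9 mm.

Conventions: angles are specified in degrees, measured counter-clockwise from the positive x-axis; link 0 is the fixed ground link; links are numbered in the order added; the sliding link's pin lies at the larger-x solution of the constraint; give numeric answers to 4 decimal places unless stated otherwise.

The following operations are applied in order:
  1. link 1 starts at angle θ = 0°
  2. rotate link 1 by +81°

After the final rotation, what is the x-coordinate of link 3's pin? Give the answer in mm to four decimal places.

geometry: r = 57 mm, L = 115 mm, e = 9 mm; θ starts at 0°
rotate link 1 by +81°: θ ← 0° +81° = 81°
crank pin P = (r cos θ, r sin θ) = (8.916765, 56.298235)
h = r sin θ − e = 56.298235 − 9 = 47.298235
x = r cos θ + √(L² − h²) = 8.916765 + 104.823074 = 113.739839

113.7398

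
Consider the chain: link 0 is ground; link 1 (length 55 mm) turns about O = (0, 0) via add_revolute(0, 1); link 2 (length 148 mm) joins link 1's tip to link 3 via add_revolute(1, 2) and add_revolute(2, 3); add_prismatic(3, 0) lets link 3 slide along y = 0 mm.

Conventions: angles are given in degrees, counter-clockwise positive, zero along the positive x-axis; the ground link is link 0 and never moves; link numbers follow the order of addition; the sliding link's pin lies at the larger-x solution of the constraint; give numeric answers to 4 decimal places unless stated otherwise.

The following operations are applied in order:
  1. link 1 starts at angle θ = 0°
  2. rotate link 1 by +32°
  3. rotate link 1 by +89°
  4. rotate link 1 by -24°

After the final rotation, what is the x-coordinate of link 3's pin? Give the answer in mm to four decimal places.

geometry: r = 55 mm, L = 148 mm, e = 0 mm; θ starts at 0°
rotate link 1 by +32°: θ ← 0° +32° = 32°
rotate link 1 by +89°: θ ← 32° +89° = 121°
rotate link 1 by -24°: θ ← 121° -24° = 97°
crank pin P = (r cos θ, r sin θ) = (-6.702814, 54.590038)
h = r sin θ − e = 54.590038 − 0 = 54.590038
x = r cos θ + √(L² − h²) = -6.702814 + 137.564268 = 130.861454

130.8615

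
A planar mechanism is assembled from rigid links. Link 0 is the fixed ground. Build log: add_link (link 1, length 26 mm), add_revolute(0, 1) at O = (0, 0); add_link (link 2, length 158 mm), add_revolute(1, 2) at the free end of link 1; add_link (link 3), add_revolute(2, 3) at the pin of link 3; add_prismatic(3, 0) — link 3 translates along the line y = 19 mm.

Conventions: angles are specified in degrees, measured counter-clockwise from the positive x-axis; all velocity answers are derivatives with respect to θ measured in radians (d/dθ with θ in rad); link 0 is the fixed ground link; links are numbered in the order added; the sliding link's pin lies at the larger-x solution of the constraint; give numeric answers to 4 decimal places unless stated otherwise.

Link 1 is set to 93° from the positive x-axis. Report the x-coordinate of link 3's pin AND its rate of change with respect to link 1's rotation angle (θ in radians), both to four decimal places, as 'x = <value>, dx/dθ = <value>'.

geometry: r = 26 mm, L = 158 mm, e = 19 mm
crank pin P = (r cos θ, r sin θ) = (-1.360735, 25.964368)
h = r sin θ − e = 25.964368 − 19 = 6.964368
x = r cos θ + √(L² − h²) = -1.360735 + 157.846437 = 156.485702
dx/dθ = −r sin θ − h·r cos θ/√(L² − h²) (θ in radians; h = 6.964368) = -25.904331

x = 156.4857, dx/dθ = -25.9043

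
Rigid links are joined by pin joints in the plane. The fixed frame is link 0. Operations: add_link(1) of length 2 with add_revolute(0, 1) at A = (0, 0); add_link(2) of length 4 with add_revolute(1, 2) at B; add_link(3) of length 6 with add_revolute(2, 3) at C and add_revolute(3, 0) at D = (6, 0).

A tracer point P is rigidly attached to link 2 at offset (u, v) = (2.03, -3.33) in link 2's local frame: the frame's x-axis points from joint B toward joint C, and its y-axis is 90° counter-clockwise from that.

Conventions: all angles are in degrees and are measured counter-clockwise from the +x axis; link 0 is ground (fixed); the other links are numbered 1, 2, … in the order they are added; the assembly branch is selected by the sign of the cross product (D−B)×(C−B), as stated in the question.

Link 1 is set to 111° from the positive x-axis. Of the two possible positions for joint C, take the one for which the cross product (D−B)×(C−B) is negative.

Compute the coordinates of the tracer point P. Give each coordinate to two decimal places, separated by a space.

A=(0,0), D=(6.00,0)
B = A + 2.00·(cos111°, sin111°) = (-0.7167, 1.8672)
|BD| = 6.9714
circle(B,4.00) ∩ circle(D,6.00): a=2.0513, h=3.4340
  candidates: C₊=(2.1793,4.6263) cross=23.940; C₋=(0.3399,-1.9908) cross=-23.940
  branch - wants cross < 0 → take C=(0.3399,-1.9908) (cross=-23.940)
ex = (C−B)/|BC| = (0.2642,-0.9645); ey = (0.9645,0.2642)
P = B + 2.03·ex + -3.33·ey = (-3.3922,-0.9704)

-3.39 -0.97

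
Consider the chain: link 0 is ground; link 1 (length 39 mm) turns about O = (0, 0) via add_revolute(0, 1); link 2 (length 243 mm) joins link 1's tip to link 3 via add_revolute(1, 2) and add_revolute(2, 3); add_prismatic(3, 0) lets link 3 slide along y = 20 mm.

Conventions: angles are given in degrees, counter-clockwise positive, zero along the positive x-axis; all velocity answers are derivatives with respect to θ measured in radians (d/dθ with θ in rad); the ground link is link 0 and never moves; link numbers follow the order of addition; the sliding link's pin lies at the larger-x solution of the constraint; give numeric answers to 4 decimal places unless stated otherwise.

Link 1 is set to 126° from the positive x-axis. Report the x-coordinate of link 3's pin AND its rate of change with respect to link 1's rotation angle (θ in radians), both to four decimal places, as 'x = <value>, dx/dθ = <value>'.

geometry: r = 39 mm, L = 243 mm, e = 20 mm
crank pin P = (r cos θ, r sin θ) = (-22.923625, 31.551663)
h = r sin θ − e = 31.551663 − 20 = 11.551663
x = r cos θ + √(L² − h²) = -22.923625 + 242.725275 = 219.801650
dx/dθ = −r sin θ − h·r cos θ/√(L² − h²) (θ in radians; h = 11.551663) = -30.460693

x = 219.8017, dx/dθ = -30.4607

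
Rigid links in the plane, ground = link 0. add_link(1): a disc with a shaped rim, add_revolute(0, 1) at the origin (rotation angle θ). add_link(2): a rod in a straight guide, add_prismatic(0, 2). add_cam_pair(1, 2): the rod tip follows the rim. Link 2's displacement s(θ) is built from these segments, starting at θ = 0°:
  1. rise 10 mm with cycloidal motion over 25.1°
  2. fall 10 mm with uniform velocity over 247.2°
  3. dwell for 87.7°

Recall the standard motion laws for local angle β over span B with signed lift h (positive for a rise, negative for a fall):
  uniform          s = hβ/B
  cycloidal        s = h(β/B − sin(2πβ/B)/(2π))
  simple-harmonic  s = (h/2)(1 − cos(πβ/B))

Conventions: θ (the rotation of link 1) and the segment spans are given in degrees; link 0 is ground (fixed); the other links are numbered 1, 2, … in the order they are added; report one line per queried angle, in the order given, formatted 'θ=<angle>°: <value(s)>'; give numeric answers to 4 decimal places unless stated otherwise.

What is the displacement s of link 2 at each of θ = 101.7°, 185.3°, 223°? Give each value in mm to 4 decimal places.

segment 1 (0° to 25.1°, cycloidal, h = 10) is passed completely: s = 0.0000 + (10) = 10.0000
θ = 101.7° falls in segment 2 (25.1° to 272.3°, uniform, h = -10): β = 101.7 − 25.1 = 76.6°, B = 247.2°; Δs = -10·76.6/247.2 = -3.0987; s = 10.0000 − 3.0987 = 6.9013
θ = 185.3° falls in segment 2 (25.1° to 272.3°, uniform, h = -10): β = 185.3 − 25.1 = 160.2°, B = 247.2°; Δs = -10·160.2/247.2 = -6.4806; s = 10.0000 − 6.4806 = 3.5194
θ = 223° falls in segment 2 (25.1° to 272.3°, uniform, h = -10): β = 223 − 25.1 = 197.9°, B = 247.2°; Δs = -10·197.9/247.2 = -8.0057; s = 10.0000 − 8.0057 = 1.9943

θ=101.7°: 6.9013
θ=185.3°: 3.5194
θ=223°: 1.9943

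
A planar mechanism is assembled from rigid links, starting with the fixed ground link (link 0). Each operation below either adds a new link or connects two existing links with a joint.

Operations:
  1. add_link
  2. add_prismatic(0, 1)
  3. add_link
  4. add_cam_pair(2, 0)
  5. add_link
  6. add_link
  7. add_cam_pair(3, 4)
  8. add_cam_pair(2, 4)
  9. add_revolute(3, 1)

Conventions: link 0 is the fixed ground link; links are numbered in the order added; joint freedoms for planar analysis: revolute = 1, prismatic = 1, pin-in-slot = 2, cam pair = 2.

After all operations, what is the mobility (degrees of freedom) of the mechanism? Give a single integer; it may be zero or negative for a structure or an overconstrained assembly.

ground; <1,0,0>
#1 <2,0,0>
P:0↔1 J1 <2,1,0>
#2 <3,1,0>
C:2↔0 J2 <3,1,1>
#3 <4,1,1>
#4 <5,1,1>
C:3↔4 J2 <5,1,2>
C:2↔4 J2 <5,1,3>
R:3↔1 J1 <5,2,3>
3×4 − 2×2 − 1×3 = 5

M = 5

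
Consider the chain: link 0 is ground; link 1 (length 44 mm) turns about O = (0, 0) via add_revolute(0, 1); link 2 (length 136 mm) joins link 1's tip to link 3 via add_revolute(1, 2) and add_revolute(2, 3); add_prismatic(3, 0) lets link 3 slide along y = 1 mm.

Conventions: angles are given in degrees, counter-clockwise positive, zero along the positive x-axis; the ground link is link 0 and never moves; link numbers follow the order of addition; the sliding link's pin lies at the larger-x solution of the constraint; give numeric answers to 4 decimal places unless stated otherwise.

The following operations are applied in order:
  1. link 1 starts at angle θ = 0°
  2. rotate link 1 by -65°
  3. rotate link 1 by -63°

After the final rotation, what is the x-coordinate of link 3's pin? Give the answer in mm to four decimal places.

geometry: r = 44 mm, L = 136 mm, e = 1 mm; θ starts at 0°
rotate link 1 by -65°: θ ← 0° -65° = -65°
rotate link 1 by -63°: θ ← -65° -63° = -128°
crank pin P = (r cos θ, r sin θ) = (-27.089105, -34.672473)
h = r sin θ − e = -34.672473 − 1 = -35.672473
x = r cos θ + √(L² − h²) = -27.089105 + 131.238236 = 104.149131

104.1491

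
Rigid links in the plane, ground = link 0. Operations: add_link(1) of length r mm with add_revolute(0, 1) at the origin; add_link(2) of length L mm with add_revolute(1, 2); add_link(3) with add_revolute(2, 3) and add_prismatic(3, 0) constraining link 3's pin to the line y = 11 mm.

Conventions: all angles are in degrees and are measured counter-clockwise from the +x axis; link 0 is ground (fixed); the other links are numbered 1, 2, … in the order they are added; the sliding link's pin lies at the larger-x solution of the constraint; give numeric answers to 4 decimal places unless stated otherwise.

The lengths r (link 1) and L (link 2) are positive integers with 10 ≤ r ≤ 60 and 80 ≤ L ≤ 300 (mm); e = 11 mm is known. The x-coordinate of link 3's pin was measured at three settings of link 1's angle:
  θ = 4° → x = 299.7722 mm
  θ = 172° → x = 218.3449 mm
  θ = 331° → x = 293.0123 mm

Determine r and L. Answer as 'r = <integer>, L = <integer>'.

constraint per measurement: (x − r cos θ)² + (r sin θ − e)² = L²
subtracting the θ₁ and θ₂ equations cancels the r² and L² terms:
r = (x₁² − x₂²) / (2[(x₁cos θ₁ + e sin θ₁) − (x₂cos θ₂ + e sin θ₂)]) = 41.0000 → r = 41
L² = (x₁ − r cos θ₁)² + (r sin θ₁ − e)² = 67081.0100 → L = 259.0000 → L = 259
check at θ₃=331°: x = 293.0123 (printed 293.0123) ✓

r = 41, L = 259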